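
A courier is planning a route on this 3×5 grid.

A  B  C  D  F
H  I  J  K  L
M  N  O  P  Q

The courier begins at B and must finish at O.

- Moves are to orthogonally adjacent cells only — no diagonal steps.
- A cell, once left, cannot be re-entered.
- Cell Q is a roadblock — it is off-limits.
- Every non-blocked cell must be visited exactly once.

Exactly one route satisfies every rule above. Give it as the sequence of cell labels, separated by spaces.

Need to visit all 14 open cells exactly once, starting at B and ending at O.
Route from B: left to A, 2× down (reaching M), right to N, up to I, right to J, up to C, 2× right (reaching F), down to L, left to K, down to P, left to O — 13 moves in all.
Check: all 14 open cells covered.

B A H M N I J C D F L K P O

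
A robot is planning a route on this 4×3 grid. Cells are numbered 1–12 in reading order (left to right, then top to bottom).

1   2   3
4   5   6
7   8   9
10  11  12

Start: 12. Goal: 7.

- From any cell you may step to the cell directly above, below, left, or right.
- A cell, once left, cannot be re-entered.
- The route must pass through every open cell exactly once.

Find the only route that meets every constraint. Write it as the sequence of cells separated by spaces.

Need to visit all 12 open cells exactly once, starting at 12 and ending at 7.
Cell 10 has only two open neighbours (7 and 11), so the path must pass straight through it: one of those is the cell it's entered from and the other is where it exits.
Route from 12: up 3 to 3, left 2 to 1, down 1 to 4, right 1 to 5, down 2 to 11, left 1 to 10, up 1 to 7 — 11 moves in all.
Check: all 12 open cells covered.

12 9 6 3 2 1 4 5 8 11 10 7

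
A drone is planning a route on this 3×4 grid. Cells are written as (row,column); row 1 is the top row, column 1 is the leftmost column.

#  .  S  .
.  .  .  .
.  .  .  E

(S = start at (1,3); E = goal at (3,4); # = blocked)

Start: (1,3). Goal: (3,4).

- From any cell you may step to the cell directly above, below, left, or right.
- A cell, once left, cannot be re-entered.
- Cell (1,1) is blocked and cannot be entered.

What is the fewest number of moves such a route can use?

3

The Manhattan distance from (1,3) to (3,4) is |1−3| + |3−4| = 3, so at least 3 moves are needed.
A route of 3 moves achieves this: (1,3) → (2,3) → (3,3) → (3,4).
Since 3 matches the lower bound, it is optimal.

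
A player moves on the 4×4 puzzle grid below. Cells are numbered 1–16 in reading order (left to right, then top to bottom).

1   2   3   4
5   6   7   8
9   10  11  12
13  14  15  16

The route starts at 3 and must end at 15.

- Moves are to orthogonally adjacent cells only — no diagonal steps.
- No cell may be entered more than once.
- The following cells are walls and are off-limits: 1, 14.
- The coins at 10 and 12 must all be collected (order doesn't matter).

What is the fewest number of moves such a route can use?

Any route passes through 10 and 12 in some order between 3 and 15. Summing Manhattan distances along each leg and taking the cheapest ordering (3 → 10 → 12 → 15) gives a lower bound of 3 + 2 + 2 = 7 moves.
A route of 7 moves achieves this: 3 → 7 → 6 → 10 → 11 → 12 → 16 → 15.
Since 7 matches the lower bound, it is optimal.

7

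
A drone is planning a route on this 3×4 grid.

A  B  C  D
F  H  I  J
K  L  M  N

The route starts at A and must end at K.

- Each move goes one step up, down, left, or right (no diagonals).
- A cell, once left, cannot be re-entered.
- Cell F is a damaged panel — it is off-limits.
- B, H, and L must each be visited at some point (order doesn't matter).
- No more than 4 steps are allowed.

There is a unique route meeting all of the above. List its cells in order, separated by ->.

The budget equals the shortest possible length, so every move has to be on a shortest route through the required cells.
Route from A: right 1 to B, down 2 to L, left 1 to K — 4 moves in all.
Check: all required cells visited; 4 ≤ 4 moves.

A -> B -> H -> L -> K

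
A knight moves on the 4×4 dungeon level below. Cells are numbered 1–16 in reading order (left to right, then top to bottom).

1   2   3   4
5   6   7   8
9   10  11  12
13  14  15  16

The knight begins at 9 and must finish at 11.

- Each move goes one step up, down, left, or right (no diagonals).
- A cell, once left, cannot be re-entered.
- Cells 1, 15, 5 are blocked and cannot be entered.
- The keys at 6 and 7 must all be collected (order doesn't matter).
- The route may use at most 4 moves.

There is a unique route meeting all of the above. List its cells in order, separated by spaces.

The 4-move cap with required stops at 6, 7 leaves no slack for detours.
Route from 9: right 1 to 10, up 1 to 6, right 1 to 7, down 1 to 11 — 4 moves in all.
Check: all required cells visited; 4 ≤ 4 moves.

9 10 6 7 11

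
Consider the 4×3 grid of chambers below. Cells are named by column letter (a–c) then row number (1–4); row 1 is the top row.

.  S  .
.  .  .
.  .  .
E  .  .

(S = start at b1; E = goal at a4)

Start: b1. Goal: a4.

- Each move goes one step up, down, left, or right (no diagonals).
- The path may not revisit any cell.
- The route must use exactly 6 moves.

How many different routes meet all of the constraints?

Need simple routes of exactly 6 moves from b1 to a4 (Manhattan distance 4, so 1 moves are spent on a detour and 1 undoing it).
Branch systematically from the start, pruning whenever the remaining move budget drops below the Manhattan distance to a4 or differs from it in parity. Grouping the completions by first move — via b2: 5; via a1: 3; via c1: 6 — and summing: 5 + 3 + 6 = 14.
That gives 14 routes.

14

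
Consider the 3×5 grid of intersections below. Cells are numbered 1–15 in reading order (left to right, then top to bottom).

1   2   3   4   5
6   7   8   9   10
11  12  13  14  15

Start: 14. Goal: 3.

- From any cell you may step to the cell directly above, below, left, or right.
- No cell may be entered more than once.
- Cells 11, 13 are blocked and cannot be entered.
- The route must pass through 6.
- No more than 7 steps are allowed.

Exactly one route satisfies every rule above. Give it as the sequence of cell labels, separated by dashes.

The budget equals the shortest possible length, so every move has to be on a shortest route through the required cells.
Route from 14: up 1 to 9, left 3 to 6, up 1 to 1, right 2 to 3 — 7 moves in all.
Check: all required cells visited; 7 ≤ 7 moves.

14 - 9 - 8 - 7 - 6 - 1 - 2 - 3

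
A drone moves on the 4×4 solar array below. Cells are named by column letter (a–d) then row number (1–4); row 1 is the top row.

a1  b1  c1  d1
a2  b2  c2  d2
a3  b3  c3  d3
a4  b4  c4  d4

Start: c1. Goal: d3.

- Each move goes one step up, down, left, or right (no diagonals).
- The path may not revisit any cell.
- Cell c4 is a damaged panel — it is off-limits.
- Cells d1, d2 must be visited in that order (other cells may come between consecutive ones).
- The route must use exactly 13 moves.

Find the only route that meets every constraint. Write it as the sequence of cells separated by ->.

The waypoints must appear in the order d1, d2, with no cell reused.
Route from c1: right to d1, down to d2, 2× left (reaching b2), up to b1, left to a1, 3× down (reaching a4), right to b4, up to b3, 2× right (reaching d3) — 13 moves in all.
Check: order respected (d1 at step 1, d2 at step 2); 13 moves as required.

c1 -> d1 -> d2 -> c2 -> b2 -> b1 -> a1 -> a2 -> a3 -> a4 -> b4 -> b3 -> c3 -> d3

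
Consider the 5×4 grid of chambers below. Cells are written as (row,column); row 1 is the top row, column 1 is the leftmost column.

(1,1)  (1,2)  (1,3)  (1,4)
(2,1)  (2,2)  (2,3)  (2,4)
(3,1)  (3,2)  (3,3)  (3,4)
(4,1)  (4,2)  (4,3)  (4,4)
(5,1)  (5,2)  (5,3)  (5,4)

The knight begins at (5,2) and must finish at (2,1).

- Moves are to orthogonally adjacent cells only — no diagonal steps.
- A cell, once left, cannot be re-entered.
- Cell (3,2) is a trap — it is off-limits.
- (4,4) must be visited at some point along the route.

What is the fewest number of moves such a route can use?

Any route passes through (4,4) somewhere between (5,2) and (2,1). Summing Manhattan distances along the two legs ((5,2) → (4,4) → (2,1)) gives a lower bound of 3 + 5 = 8 moves.
A route of 8 moves achieves this: (5,2) → (4,2) → (4,3) → (4,4) → (3,4) → (2,4) → (2,3) → (2,2) → (2,1).
Since 8 matches the lower bound, it is optimal.

8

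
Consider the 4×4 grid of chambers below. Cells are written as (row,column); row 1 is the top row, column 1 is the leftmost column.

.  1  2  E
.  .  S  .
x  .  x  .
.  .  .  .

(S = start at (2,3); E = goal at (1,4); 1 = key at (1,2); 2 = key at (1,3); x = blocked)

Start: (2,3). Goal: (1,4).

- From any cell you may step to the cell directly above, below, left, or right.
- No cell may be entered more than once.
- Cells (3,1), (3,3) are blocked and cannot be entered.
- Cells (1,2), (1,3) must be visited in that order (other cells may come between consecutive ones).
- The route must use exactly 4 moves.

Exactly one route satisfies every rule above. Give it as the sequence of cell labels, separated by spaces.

The waypoints must appear in the order (1,2), (1,3), with no cell reused.
Route from (2,3): left to (2,2), up to (1,2), 2× right (reaching (1,4)) — 4 moves in all.
Check: order respected (1 at step 2, 2 at step 3); 4 moves as required.

(2,3) (2,2) (1,2) (1,3) (1,4)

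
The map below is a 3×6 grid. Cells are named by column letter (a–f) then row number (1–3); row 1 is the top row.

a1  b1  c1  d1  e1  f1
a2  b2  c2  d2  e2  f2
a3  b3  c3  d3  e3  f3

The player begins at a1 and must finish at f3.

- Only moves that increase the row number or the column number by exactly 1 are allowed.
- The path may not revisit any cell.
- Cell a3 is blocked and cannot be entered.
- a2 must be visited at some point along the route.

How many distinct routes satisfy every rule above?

A right/down-only route from a1 to f3 makes exactly 2 down-moves and 5 right-moves in some order.
With no other constraints that would be C(7,2) = 21 routes.
Split at a2 and multiply the segment counts (each segment already excludes blocked cells): a1→a2: 1; a2→f3: 5; product = 5.
That gives 5 routes.

5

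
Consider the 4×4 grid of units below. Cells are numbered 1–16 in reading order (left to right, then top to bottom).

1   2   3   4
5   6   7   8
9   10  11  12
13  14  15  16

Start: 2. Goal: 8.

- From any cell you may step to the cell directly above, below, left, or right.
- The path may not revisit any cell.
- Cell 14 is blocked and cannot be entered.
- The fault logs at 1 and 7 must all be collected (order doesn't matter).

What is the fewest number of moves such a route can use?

Any route passes through 1 and 7 in some order between 2 and 8. Summing Manhattan distances along each leg and taking the cheapest ordering (2 → 1 → 7 → 8) gives a lower bound of 1 + 3 + 1 = 5 moves.
A route of 5 moves achieves this: 2 → 1 → 5 → 6 → 7 → 8.
Since 5 matches the lower bound, it is optimal.

5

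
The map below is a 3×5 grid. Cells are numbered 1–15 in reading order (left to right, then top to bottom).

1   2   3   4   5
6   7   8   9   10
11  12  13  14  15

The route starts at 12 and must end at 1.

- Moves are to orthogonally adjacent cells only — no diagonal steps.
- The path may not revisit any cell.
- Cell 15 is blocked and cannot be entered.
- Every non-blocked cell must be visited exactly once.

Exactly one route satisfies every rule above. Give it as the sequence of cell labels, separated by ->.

12 -> 11 -> 6 -> 7 -> 8 -> 13 -> 14 -> 9 -> 10 -> 5 -> 4 -> 3 -> 2 -> 1

Need to visit all 14 open cells exactly once, starting at 12 and ending at 1.
Cell 10 has only two open neighbours (5 and 9), so the path must pass straight through it: one of those is the cell it's entered from and the other is where it exits.
Route from 12: left to 11, up to 6, 2× right (reaching 8), down to 13, right to 14, up to 9, right to 10, up to 5, 4× left (reaching 1) — 13 moves in all.
Check: all 14 open cells covered.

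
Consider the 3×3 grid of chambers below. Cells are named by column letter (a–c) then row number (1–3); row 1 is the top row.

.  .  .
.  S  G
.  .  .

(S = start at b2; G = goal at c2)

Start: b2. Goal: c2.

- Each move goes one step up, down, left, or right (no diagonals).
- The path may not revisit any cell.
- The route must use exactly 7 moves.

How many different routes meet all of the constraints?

2

Need simple routes of exactly 7 moves from b2 to c2 (Manhattan distance 1, so 3 moves are spent on a detour and 3 undoing it).
Enumerating: b2 b1 a1 a2 a3 b3 c3 c2 | b2 b3 a3 a2 a1 b1 c1 c2.
That gives 2 routes.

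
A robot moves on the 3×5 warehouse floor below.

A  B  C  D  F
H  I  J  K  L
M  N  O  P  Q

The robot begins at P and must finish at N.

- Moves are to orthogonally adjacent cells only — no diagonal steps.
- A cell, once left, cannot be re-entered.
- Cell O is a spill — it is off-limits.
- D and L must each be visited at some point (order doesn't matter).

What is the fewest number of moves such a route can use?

8

Any route passes through D and L in some order between P and N. Summing Manhattan distances along each leg and taking the cheapest ordering (P → L → D → N) gives a lower bound of 2 + 2 + 4 = 8 moves.
A route of 8 moves achieves this: P → K → L → F → D → C → J → I → N.
Since 8 matches the lower bound, it is optimal.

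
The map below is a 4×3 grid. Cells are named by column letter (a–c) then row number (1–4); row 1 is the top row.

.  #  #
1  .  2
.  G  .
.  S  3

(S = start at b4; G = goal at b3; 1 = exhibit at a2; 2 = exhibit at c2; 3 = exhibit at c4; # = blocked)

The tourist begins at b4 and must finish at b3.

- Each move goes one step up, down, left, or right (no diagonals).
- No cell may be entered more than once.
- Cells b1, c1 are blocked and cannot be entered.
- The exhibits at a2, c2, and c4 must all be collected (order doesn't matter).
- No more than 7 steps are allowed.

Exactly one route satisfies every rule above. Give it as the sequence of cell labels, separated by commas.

The budget equals the shortest possible length, so every move has to be on a shortest route through the required cells.
Route from b4: right to c4, 2× up (reaching c2), 2× left (reaching a2), down to a3, right to b3 — 7 moves in all.
Check: all required cells visited; 7 ≤ 7 moves.

b4, c4, c3, c2, b2, a2, a3, b3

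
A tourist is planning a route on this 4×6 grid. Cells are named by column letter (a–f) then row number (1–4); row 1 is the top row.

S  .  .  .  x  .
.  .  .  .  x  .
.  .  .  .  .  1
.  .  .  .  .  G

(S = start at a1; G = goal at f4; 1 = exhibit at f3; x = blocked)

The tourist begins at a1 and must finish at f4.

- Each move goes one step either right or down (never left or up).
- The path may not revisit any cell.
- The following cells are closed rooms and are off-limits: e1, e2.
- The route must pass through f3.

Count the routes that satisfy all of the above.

10

A right/down-only route from a1 to f4 makes exactly 3 down-moves and 5 right-moves in some order.
With no other constraints that would be C(8,3) = 56 routes.
Split at f3 and multiply the segment counts (each segment already excludes blocked cells): a1→f3: 10; f3→f4: 1; product = 10.
That gives 10 routes.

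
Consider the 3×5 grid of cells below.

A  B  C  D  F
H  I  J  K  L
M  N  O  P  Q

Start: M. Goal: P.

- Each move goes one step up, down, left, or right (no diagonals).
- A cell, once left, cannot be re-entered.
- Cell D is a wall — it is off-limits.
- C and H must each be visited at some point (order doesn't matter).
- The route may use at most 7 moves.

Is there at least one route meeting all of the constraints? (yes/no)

One route that works: M → H → A → B → C → J → O → P.

yes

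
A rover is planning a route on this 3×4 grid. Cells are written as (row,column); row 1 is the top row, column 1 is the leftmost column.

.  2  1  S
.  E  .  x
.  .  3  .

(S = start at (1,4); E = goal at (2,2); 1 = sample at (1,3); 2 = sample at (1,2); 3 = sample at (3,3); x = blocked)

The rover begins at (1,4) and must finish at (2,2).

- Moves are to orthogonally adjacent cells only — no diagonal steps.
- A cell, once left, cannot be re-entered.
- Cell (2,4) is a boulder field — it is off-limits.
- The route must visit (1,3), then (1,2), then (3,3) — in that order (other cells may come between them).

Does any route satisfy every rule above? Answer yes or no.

yes

One route that works: (1,4) → (1,3) → (1,2) → (1,1) → (2,1) → (3,1) → (3,2) → (3,3) → (2,3) → (2,2).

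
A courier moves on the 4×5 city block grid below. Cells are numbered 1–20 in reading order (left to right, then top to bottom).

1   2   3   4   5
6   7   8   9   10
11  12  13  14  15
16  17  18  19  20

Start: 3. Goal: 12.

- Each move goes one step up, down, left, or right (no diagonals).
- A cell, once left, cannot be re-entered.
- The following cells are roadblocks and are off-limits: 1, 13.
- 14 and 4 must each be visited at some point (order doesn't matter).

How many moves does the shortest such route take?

Any route passes through 14 and 4 in some order between 3 and 12. Summing Manhattan distances along each leg and taking the cheapest ordering (3 → 4 → 14 → 12) gives a lower bound of 1 + 2 + 2 = 5 moves.
That bound ignores the blocked cells. Measuring each leg by the fewest moves that actually steer around them (3→4: 1; 4→14: 2; 14→12: 4) raises the lower bound to 7.
A route of 7 moves exists: 3 → 4 → 9 → 14 → 19 → 18 → 17 → 12.
Since 7 matches that lower bound, it is optimal.

7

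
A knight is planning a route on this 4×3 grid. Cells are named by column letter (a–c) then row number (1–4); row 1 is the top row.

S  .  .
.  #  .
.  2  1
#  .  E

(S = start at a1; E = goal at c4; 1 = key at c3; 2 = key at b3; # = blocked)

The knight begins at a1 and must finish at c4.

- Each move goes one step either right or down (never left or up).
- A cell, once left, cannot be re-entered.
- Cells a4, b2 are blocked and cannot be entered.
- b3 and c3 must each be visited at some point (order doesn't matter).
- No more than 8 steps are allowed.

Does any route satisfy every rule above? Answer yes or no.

yes

One route that works: a1 → a2 → a3 → b3 → c3 → c4.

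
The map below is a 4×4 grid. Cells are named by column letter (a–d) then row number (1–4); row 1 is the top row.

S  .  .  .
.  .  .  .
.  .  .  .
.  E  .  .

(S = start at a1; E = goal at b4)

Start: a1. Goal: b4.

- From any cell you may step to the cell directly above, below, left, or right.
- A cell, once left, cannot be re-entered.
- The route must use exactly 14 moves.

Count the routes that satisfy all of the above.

13

Need simple routes of exactly 14 moves from a1 to b4 (Manhattan distance 4, so 5 moves are spent on a detour and 5 undoing it).
Branch systematically from the start, pruning whenever the remaining move budget drops below the Manhattan distance to b4 or differs from it in parity. Grouping the completions by first move — via a2: 5; via b1: 8 — and summing: 5 + 8 = 13.
That gives 13 routes.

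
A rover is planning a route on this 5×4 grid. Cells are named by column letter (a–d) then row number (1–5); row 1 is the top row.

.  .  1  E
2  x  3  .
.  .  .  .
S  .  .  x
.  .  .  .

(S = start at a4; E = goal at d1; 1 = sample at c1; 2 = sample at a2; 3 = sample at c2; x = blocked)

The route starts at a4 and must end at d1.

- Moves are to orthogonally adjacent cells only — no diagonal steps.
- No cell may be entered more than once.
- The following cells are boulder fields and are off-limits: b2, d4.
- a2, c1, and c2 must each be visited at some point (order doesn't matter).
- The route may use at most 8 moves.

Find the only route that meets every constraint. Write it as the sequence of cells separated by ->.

a4 -> a3 -> a2 -> a1 -> b1 -> c1 -> c2 -> d2 -> d1

The 8-move cap with required stops at a2, c1, c2 leaves no slack for detours.
Route from a4: 3× up (reaching a1), 2× right (reaching c1), down to c2, right to d2, up to d1 — 8 moves in all.
Check: all required cells visited; 8 ≤ 8 moves.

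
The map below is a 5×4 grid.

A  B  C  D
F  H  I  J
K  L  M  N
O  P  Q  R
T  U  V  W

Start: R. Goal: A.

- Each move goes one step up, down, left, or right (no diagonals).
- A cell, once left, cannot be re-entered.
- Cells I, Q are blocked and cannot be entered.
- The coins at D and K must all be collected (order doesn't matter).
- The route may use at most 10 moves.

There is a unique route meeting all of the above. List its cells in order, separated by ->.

R -> N -> J -> D -> C -> B -> H -> L -> K -> F -> A

The budget equals the shortest possible length, so every move has to be on a shortest route through the required cells.
Route from R: up 3 to D, left 2 to B, down 2 to L, left 1 to K, up 2 to A — 10 moves in all.
Check: all required cells visited; 10 ≤ 10 moves.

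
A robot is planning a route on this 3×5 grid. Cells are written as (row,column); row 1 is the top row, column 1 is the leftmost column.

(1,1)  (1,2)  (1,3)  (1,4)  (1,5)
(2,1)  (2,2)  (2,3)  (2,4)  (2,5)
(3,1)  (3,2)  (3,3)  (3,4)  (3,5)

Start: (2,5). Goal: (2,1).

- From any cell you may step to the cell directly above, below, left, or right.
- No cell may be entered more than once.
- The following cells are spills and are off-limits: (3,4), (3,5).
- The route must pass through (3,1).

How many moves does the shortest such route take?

Any route passes through (3,1) somewhere between (2,5) and (2,1). Summing Manhattan distances along the two legs ((2,5) → (3,1) → (2,1)) gives a lower bound of 5 + 1 = 6 moves.
A route of 6 moves achieves this: (2,5) → (2,4) → (2,3) → (3,3) → (3,2) → (3,1) → (2,1).
Since 6 matches the lower bound, it is optimal.

6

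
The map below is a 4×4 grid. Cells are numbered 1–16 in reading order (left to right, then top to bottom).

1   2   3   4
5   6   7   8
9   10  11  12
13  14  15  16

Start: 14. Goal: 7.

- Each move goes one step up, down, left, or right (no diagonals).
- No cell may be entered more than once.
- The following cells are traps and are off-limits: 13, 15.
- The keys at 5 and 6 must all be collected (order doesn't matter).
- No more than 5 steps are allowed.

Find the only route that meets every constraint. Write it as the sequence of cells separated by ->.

14 -> 10 -> 9 -> 5 -> 6 -> 7

The 5-move cap with required stops at 5, 6 leaves no slack for detours.
Route from 14: up to 10, left to 9, up to 5, 2× right (reaching 7) — 5 moves in all.
Check: all required cells visited; 5 ≤ 5 moves.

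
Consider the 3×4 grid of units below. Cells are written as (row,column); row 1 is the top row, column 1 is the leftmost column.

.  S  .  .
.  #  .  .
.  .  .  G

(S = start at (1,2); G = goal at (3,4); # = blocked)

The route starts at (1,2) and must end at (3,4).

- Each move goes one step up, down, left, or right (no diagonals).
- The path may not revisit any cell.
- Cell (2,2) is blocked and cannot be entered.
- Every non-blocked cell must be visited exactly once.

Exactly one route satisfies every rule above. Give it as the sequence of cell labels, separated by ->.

Need to visit all 11 open cells exactly once, starting at (1,2) and ending at (3,4).
Cell (1,4) has only two open neighbours ((2,4) and (1,3)), so the path must pass straight through it: one of those is the cell it's entered from and the other is where it exits.
Route from (1,2): left to (1,1), 2× down (reaching (3,1)), 2× right (reaching (3,3)), 2× up (reaching (1,3)), right to (1,4), 2× down (reaching (3,4)) — 10 moves in all.
Check: all 11 open cells covered.

(1,2) -> (1,1) -> (2,1) -> (3,1) -> (3,2) -> (3,3) -> (2,3) -> (1,3) -> (1,4) -> (2,4) -> (3,4)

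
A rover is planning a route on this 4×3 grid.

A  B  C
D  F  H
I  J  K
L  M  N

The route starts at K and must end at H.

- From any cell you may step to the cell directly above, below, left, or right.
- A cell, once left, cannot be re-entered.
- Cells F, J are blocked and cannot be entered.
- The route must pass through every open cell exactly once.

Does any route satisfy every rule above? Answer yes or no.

One route that works: K → N → M → L → I → D → A → B → C → H.

yes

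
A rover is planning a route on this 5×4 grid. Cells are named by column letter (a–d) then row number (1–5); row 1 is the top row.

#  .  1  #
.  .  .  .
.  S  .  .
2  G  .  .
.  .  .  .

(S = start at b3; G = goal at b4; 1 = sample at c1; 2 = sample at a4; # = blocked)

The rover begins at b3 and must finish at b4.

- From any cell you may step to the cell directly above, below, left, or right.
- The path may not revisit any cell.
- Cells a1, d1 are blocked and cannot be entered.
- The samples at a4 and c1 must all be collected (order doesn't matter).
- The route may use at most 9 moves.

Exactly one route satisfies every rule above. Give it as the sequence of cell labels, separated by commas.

b3, c3, c2, c1, b1, b2, a2, a3, a4, b4

Any route must reach a4 and c1 and still end at b4 within 9 moves, so the order of the required stops is forced.
Route from b3: right to c3, 2× up (reaching c1), left to b1, down to b2, left to a2, 2× down (reaching a4), right to b4 — 9 moves in all.
Check: all required cells visited; 9 ≤ 9 moves.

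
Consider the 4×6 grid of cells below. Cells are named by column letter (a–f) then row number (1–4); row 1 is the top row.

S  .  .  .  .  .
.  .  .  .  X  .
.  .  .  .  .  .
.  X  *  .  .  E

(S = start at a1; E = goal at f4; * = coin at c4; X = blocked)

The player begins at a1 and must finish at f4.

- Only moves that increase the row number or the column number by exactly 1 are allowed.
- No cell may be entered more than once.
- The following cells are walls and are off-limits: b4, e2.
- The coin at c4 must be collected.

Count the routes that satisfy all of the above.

6

A right/down-only route from a1 to f4 makes exactly 3 down-moves and 5 right-moves in some order.
With no other constraints that would be C(8,3) = 56 routes.
Split at c4 and multiply the segment counts (each segment already excludes blocked cells): a1→c4: 6; c4→f4: 1; product = 6.
That gives 6 routes.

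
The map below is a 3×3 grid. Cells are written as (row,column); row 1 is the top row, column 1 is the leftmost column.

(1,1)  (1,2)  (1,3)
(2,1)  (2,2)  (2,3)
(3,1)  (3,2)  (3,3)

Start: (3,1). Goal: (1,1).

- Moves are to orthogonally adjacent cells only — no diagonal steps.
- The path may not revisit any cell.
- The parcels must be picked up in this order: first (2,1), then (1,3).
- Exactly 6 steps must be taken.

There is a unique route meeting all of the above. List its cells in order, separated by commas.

The waypoints must appear in the order (2,1), (1,3), with no cell reused.
Route from (3,1): up 1 to (2,1), right 2 to (2,3), up 1 to (1,3), left 2 to (1,1) — 6 moves in all.
Check: order respected ((2,1) at step 1, (1,3) at step 4); 6 moves as required.

(3,1), (2,1), (2,2), (2,3), (1,3), (1,2), (1,1)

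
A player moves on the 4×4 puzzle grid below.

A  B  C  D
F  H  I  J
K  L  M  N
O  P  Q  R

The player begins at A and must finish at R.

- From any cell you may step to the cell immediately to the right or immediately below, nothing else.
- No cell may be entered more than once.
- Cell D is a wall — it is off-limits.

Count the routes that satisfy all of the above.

19

A right/down-only route from A to R makes exactly 3 down-moves and 3 right-moves in some order.
With no other constraints that would be C(6,3) = 20 routes.
Subtract routes through each blocked cell (inclusion–exclusion for overlaps): − through D: 1 → 19.
That gives 19 routes.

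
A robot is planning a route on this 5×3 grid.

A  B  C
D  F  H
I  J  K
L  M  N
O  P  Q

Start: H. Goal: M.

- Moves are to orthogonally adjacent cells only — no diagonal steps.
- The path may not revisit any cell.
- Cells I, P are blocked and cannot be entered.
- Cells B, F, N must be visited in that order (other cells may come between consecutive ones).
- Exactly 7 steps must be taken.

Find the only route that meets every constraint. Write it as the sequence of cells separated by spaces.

H C B F J K N M

The waypoints must appear in the order B, F, N, with no cell reused.
Route from H: up to C, left to B, 2× down (reaching J), right to K, down to N, left to M — 7 moves in all.
Check: order respected (B at step 2, F at step 3, N at step 6); 7 moves as required.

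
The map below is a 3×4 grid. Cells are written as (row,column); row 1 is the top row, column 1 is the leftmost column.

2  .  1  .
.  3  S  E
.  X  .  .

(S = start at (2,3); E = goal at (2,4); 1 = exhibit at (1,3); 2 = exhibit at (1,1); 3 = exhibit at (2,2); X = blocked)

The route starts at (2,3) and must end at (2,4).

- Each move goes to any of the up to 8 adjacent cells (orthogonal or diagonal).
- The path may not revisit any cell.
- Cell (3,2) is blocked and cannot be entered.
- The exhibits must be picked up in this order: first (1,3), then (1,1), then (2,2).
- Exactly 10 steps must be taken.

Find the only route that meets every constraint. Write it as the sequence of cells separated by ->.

The waypoints must appear in the order (1,3), (1,1), (2,2), with no cell reused.
Route from (2,3): up-right to (1,4), 3× left (reaching (1,1)), 2× down (reaching (3,1)), up-right to (2,2), down-right to (3,3), right to (3,4), up to (2,4) — 10 moves in all.
Check: order respected (1 at step 2, 2 at step 4, 3 at step 7); 10 moves as required.

(2,3) -> (1,4) -> (1,3) -> (1,2) -> (1,1) -> (2,1) -> (3,1) -> (2,2) -> (3,3) -> (3,4) -> (2,4)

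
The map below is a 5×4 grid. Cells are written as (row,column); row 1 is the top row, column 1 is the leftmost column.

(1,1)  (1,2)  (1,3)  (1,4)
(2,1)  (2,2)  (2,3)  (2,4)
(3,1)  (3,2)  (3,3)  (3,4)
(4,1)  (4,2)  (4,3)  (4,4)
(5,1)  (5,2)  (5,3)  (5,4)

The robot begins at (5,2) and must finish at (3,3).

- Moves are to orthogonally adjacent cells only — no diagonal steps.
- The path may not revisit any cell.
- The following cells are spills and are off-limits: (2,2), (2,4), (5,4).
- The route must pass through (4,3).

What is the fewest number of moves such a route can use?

Any route passes through (4,3) somewhere between (5,2) and (3,3). Summing Manhattan distances along the two legs ((5,2) → (4,3) → (3,3)) gives a lower bound of 2 + 1 = 3 moves.
A route of 3 moves achieves this: (5,2) → (4,2) → (4,3) → (3,3).
Since 3 matches the lower bound, it is optimal.

3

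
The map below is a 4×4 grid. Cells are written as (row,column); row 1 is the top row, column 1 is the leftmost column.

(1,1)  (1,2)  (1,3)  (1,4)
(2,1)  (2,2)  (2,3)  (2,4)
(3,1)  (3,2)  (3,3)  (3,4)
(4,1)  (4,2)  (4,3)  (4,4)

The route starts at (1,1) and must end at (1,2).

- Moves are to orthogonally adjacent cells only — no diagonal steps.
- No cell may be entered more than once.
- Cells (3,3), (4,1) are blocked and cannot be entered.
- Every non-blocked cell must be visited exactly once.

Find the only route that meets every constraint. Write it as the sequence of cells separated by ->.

(1,1) -> (2,1) -> (3,1) -> (3,2) -> (4,2) -> (4,3) -> (4,4) -> (3,4) -> (2,4) -> (1,4) -> (1,3) -> (2,3) -> (2,2) -> (1,2)

Need to visit all 14 open cells exactly once, starting at (1,1) and ending at (1,2).
Route from (1,1): 2× down (reaching (3,1)), right to (3,2), down to (4,2), 2× right (reaching (4,4)), 3× up (reaching (1,4)), left to (1,3), down to (2,3), left to (2,2), up to (1,2) — 13 moves in all.
Check: all 14 open cells covered.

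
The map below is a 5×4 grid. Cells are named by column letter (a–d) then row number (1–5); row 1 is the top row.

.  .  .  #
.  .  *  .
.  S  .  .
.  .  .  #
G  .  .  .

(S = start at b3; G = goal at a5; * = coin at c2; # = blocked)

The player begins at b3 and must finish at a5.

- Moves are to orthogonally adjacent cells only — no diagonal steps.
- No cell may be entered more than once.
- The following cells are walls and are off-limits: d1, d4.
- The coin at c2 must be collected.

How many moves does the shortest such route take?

7

Any route passes through c2 somewhere between b3 and a5. Summing Manhattan distances along the two legs (b3 → c2 → a5) gives a lower bound of 2 + 5 = 7 moves.
A route of 7 moves achieves this: b3 → b2 → c2 → c3 → c4 → c5 → b5 → a5.
Since 7 matches the lower bound, it is optimal.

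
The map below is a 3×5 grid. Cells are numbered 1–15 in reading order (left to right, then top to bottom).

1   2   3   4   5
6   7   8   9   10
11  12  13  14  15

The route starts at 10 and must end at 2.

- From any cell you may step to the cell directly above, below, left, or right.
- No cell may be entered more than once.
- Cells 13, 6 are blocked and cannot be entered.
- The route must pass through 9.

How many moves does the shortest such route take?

Any route passes through 9 somewhere between 10 and 2. Summing Manhattan distances along the two legs (10 → 9 → 2) gives a lower bound of 1 + 3 = 4 moves.
A route of 4 moves achieves this: 10 → 9 → 4 → 3 → 2.
Since 4 matches the lower bound, it is optimal.

4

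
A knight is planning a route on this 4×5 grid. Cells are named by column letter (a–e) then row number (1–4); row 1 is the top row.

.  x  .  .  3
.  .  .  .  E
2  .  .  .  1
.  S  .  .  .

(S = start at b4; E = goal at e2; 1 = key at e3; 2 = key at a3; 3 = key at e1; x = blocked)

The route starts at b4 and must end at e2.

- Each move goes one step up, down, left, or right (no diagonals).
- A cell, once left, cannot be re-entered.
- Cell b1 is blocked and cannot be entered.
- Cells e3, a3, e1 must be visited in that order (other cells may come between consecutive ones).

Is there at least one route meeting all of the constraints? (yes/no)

yes

One route that works: b4 → c4 → d4 → e4 → e3 → d3 → c3 → b3 → a3 → a2 → b2 → c2 → c1 → d1 → e1 → e2.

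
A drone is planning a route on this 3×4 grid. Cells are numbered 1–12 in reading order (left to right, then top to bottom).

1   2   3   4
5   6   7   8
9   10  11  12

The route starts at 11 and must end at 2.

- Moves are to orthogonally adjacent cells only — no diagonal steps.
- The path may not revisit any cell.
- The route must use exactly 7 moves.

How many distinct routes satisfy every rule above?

5

Need simple routes of exactly 7 moves from 11 to 2 (Manhattan distance 3, so 2 moves are spent on a detour and 2 undoing it).
Enumerating: 11 7 6 10 9 5 1 2 | 11 10 6 7 8 4 3 2 | 11 10 9 5 6 7 3 2 | 11 12 8 4 3 7 6 2 | 11 12 8 7 6 5 1 2.
That gives 5 routes.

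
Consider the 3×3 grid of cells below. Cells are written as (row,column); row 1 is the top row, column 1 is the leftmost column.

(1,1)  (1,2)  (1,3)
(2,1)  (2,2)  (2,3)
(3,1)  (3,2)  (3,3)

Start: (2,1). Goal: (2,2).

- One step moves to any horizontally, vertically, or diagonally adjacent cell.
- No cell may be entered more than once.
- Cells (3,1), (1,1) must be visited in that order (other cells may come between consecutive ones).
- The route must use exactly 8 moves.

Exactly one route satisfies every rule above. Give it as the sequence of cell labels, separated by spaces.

(2,1) (3,1) (3,2) (3,3) (2,3) (1,3) (1,2) (1,1) (2,2)

The waypoints must appear in the order (3,1), (1,1), with no cell reused.
Route from (2,1): down to (3,1), 2× right (reaching (3,3)), 2× up (reaching (1,3)), 2× left (reaching (1,1)), down-right to (2,2) — 8 moves in all.
Check: order respected ((3,1) at step 1, (1,1) at step 7); 8 moves as required.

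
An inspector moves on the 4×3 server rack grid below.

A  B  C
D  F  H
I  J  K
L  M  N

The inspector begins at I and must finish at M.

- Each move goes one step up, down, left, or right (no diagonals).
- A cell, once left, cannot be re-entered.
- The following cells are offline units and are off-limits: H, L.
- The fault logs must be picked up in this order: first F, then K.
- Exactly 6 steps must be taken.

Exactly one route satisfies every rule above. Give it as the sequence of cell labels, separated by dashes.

I - D - F - J - K - N - M

The waypoints must appear in the order F, K, with no cell reused.
Route from I: up to D, right to F, down to J, right to K, down to N, left to M — 6 moves in all.
Check: order respected (F at step 2, K at step 4); 6 moves as required.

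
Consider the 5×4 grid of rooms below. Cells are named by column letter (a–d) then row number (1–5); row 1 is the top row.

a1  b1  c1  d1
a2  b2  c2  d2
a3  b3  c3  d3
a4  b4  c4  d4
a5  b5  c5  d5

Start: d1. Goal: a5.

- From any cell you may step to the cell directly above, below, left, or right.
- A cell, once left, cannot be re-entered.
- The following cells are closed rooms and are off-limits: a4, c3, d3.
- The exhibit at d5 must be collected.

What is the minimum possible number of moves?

11

Any route passes through d5 somewhere between d1 and a5. Summing Manhattan distances along the two legs (d1 → d5 → a5) gives a lower bound of 4 + 3 = 7 moves.
That bound ignores the blocked cells. Measuring each leg by the fewest moves that actually steer around them (d1→d5: 8; d5→a5: 3) raises the lower bound to 11.
A route of 11 moves exists: d1 → d2 → c2 → b2 → b3 → b4 → c4 → d4 → d5 → c5 → b5 → a5.
Since 11 matches that lower bound, it is optimal.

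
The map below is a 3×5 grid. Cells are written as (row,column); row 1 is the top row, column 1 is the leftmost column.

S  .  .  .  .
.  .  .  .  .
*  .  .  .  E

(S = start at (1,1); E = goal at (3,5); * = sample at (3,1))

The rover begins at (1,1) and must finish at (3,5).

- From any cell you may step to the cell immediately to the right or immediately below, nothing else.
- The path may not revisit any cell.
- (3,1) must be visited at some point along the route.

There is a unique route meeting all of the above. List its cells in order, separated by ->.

Moves only go right or down, so the column and row indices never decrease.
Route from (1,1): 2× down (reaching (3,1)), 4× right (reaching (3,5)) — 6 moves in all.
Check: all required cells visited.

(1,1) -> (2,1) -> (3,1) -> (3,2) -> (3,3) -> (3,4) -> (3,5)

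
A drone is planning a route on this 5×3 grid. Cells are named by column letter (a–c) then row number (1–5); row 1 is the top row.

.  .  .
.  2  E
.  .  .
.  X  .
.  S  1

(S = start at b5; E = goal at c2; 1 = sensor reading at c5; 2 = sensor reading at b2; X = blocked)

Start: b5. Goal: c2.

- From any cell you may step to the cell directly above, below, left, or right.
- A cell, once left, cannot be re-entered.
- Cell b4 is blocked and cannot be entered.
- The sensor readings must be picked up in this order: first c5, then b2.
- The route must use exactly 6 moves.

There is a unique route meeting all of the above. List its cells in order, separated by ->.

b5 -> c5 -> c4 -> c3 -> b3 -> b2 -> c2

The waypoints must appear in the order c5, b2, with no cell reused.
Route from b5: right 1 to c5, up 2 to c3, left 1 to b3, up 1 to b2, right 1 to c2 — 6 moves in all.
Check: order respected (1 at step 1, 2 at step 5); 6 moves as required.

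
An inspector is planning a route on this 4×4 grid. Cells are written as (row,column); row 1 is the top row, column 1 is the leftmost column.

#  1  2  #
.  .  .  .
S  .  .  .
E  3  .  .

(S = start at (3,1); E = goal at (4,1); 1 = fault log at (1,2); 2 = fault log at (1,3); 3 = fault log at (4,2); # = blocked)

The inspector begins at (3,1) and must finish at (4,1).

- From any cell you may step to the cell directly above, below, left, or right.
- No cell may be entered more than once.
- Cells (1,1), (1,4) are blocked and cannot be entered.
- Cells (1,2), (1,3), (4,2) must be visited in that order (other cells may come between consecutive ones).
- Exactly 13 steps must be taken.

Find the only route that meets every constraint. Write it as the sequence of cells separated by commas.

(3,1), (2,1), (2,2), (1,2), (1,3), (2,3), (2,4), (3,4), (4,4), (4,3), (3,3), (3,2), (4,2), (4,1)

The waypoints must appear in the order (1,2), (1,3), (4,2), with no cell reused.
Route from (3,1): up 1 to (2,1), right 1 to (2,2), up 1 to (1,2), right 1 to (1,3), down 1 to (2,3), right 1 to (2,4), down 2 to (4,4), left 1 to (4,3), up 1 to (3,3), left 1 to (3,2), down 1 to (4,2), left 1 to (4,1) — 13 moves in all.
Check: order respected (1 at step 3, 2 at step 4, 3 at step 12); 13 moves as required.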